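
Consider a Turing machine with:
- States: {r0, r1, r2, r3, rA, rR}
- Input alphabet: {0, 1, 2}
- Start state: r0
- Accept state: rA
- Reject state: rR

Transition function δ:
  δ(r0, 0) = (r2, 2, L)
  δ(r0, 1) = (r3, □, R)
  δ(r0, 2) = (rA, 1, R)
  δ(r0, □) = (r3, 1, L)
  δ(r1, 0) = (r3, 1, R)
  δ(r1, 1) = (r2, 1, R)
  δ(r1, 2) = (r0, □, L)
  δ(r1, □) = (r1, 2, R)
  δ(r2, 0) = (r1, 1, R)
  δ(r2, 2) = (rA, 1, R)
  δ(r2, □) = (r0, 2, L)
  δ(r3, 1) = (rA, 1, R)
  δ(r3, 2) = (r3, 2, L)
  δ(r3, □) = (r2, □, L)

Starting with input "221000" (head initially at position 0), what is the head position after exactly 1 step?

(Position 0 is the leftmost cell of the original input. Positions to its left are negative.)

Execution trace (head position shown):
Step 0: [r0]221000  (head at position 0)
Step 1: move right → 1[rA]21000  (head at position 1)

After 1 step, the head is at position 1.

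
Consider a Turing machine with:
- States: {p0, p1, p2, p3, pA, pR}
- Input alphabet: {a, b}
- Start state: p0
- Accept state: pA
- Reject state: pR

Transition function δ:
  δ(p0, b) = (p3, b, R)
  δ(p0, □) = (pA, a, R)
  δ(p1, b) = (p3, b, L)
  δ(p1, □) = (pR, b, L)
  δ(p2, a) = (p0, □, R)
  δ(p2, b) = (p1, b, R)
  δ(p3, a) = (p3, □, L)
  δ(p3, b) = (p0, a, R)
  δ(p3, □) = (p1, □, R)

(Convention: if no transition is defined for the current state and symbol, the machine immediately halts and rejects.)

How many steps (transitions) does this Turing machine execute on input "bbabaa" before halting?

Execution trace:
Initial: [p0]bbabaa
Step 1: δ(p0, b) = (p3, b, R) → b[p3]babaa
Step 2: δ(p3, b) = (p0, a, R) → ba[p0]abaa

No transition is defined for δ(p0, a). By convention the machine halts and rejects.

The machine executed 2 steps before halting.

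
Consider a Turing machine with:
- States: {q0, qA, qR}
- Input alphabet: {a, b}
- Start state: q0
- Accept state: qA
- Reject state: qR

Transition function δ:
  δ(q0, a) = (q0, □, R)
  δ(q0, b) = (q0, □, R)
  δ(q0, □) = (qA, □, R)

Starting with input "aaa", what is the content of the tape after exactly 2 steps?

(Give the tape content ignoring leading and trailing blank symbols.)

Execution trace:
Initial: [q0]aaa
Step 1: δ(q0, a) = (q0, □, R) → □[q0]aa
Step 2: δ(q0, a) = (q0, □, R) → □□[q0]a

After 2 steps, the tape (ignoring leading/trailing blanks) is: a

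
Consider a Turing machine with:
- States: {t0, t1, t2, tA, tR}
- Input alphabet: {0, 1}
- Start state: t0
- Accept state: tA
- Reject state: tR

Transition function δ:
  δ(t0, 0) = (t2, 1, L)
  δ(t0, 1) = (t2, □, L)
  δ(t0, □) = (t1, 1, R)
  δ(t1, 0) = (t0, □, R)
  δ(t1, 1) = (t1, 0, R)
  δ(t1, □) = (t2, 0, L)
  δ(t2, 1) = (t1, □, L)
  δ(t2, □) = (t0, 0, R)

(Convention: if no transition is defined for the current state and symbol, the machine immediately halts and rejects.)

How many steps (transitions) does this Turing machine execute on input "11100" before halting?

Execution trace:
Initial: [t0]11100
Step 1: δ(t0, 1) = (t2, □, L) → [t2]□□1100
Step 2: δ(t2, □) = (t0, 0, R) → 0[t0]□1100
Step 3: δ(t0, □) = (t1, 1, R) → 01[t1]1100
Step 4: δ(t1, 1) = (t1, 0, R) → 010[t1]100
Step 5: δ(t1, 1) = (t1, 0, R) → 0100[t1]00
Step 6: δ(t1, 0) = (t0, □, R) → 0100□[t0]0
Step 7: δ(t0, 0) = (t2, 1, L) → 0100[t2]□1
Step 8: δ(t2, □) = (t0, 0, R) → 01000[t0]1
Step 9: δ(t0, 1) = (t2, □, L) → 0100[t2]0□

No transition is defined for δ(t2, 0). By convention the machine halts and rejects.

The machine executed 9 steps before halting.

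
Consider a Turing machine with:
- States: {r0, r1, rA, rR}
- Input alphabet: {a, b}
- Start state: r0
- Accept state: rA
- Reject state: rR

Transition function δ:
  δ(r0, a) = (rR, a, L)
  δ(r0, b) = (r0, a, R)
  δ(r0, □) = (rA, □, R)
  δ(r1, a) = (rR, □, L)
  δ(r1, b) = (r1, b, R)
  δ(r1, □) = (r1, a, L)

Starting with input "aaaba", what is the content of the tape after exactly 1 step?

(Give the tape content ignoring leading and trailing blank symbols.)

Execution trace:
Initial: [r0]aaaba
Step 1: δ(r0, a) = (rR, a, L) → [rR]□aaaba

The machine reaches the reject state rR and halts.

After 1 step, the tape (ignoring leading/trailing blanks) is: aaaba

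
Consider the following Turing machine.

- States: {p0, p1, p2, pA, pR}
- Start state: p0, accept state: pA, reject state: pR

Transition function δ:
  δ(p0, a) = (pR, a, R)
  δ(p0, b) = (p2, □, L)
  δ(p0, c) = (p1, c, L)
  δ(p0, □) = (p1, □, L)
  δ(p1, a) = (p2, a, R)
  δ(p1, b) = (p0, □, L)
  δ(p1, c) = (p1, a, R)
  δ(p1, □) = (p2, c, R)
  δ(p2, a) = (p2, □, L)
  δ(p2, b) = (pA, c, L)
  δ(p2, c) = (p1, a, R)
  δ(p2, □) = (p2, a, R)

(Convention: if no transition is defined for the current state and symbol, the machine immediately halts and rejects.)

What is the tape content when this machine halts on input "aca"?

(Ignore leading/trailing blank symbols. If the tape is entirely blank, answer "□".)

Execution trace:
Initial: [p0]aca
Step 1: δ(p0, a) = (pR, a, R) → a[pR]ca

The machine reaches the reject state pR and halts.

Final tape (ignoring leading/trailing blanks): aca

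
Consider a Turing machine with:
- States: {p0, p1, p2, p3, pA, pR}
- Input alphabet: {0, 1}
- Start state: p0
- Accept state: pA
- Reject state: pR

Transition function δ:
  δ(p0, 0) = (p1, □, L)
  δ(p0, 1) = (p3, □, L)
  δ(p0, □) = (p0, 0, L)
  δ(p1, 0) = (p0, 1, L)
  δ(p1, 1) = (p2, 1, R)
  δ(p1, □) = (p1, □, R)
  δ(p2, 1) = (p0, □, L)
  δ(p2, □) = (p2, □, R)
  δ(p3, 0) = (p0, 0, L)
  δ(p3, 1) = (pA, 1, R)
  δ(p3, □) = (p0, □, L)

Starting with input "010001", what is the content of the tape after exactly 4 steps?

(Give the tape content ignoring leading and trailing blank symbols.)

Execution trace:
Initial: [p0]010001
Step 1: δ(p0, 0) = (p1, □, L) → [p1]□□10001
Step 2: δ(p1, □) = (p1, □, R) → □[p1]□10001
Step 3: δ(p1, □) = (p1, □, R) → □□[p1]10001
Step 4: δ(p1, 1) = (p2, 1, R) → □□1[p2]0001

No transition is defined for δ(p2, 0). By convention the machine halts and rejects.

After 4 steps, the tape (ignoring leading/trailing blanks) is: 10001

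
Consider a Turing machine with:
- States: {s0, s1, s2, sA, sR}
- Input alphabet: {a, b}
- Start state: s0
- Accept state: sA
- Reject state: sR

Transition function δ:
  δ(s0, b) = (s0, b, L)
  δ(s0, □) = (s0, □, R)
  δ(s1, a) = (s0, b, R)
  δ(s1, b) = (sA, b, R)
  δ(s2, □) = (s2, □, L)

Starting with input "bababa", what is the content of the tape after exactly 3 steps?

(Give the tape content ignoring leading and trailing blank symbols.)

Execution trace:
Initial: [s0]bababa
Step 1: δ(s0, b) = (s0, b, L) → [s0]□bababa
Step 2: δ(s0, □) = (s0, □, R) → □[s0]bababa
Step 3: δ(s0, b) = (s0, b, L) → [s0]□bababa

After 3 steps, the tape (ignoring leading/trailing blanks) is: bababa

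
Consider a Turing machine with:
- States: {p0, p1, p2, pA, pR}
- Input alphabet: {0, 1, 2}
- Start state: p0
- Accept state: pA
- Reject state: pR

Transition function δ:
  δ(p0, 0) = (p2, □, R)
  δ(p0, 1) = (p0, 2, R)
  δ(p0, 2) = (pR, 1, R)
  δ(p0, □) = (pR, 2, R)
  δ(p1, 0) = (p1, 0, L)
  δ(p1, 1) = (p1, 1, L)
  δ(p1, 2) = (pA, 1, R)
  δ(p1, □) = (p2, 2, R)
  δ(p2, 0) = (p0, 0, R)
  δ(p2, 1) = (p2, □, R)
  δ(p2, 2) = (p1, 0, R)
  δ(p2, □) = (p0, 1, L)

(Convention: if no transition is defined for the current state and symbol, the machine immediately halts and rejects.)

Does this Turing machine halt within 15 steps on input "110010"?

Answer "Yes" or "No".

Execution trace:
Initial: [p0]110010
Step 1: δ(p0, 1) = (p0, 2, R) → 2[p0]10010
Step 2: δ(p0, 1) = (p0, 2, R) → 22[p0]0010
Step 3: δ(p0, 0) = (p2, □, R) → 22□[p2]010
Step 4: δ(p2, 0) = (p0, 0, R) → 22□0[p0]10
Step 5: δ(p0, 1) = (p0, 2, R) → 22□02[p0]0
Step 6: δ(p0, 0) = (p2, □, R) → 22□02□[p2]□
Step 7: δ(p2, □) = (p0, 1, L) → 22□02[p0]□1
Step 8: δ(p0, □) = (pR, 2, R) → 22□022[pR]1

The machine reaches the reject state pR and halts.
The machine halted after 8 steps (within the 15-step bound).

Answer: Yes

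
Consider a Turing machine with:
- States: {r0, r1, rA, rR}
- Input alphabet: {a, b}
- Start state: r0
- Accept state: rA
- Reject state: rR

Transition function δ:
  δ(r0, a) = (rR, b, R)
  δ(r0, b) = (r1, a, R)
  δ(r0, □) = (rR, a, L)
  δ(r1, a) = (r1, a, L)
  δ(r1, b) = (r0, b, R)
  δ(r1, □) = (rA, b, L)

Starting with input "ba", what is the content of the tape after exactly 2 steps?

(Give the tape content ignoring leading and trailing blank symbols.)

Execution trace:
Initial: [r0]ba
Step 1: δ(r0, b) = (r1, a, R) → a[r1]a
Step 2: δ(r1, a) = (r1, a, L) → [r1]aa

After 2 steps, the tape (ignoring leading/trailing blanks) is: aa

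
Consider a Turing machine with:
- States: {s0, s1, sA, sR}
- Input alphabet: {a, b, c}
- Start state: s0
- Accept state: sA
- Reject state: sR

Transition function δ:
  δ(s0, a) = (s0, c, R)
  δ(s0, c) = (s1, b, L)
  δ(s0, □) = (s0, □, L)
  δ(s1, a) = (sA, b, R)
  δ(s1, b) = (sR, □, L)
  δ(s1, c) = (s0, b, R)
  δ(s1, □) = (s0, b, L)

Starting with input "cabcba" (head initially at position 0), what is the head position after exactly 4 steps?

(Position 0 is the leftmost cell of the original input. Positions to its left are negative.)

Execution trace (head position shown):
Step 0: [s0]cabcba  (head at position 0)
Step 1: move left → [s1]□babcba  (head at position -1)
Step 2: move left → [s0]□bbabcba  (head at position -2)
Step 3: move left → [s0]□□bbabcba  (head at position -3)
Step 4: move left → [s0]□□□bbabcba  (head at position -4)

After 4 steps, the head is at position -4.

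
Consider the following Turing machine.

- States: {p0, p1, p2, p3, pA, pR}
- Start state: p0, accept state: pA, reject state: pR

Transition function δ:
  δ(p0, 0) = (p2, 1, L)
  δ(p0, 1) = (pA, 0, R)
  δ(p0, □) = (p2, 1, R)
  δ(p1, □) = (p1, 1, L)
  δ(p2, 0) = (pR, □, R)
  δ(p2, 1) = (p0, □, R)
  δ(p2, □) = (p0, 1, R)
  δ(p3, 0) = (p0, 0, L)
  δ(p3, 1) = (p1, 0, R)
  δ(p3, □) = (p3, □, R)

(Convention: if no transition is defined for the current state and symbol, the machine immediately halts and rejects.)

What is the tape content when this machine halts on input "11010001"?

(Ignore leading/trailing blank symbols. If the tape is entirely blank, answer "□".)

Execution trace:
Initial: [p0]11010001
Step 1: δ(p0, 1) = (pA, 0, R) → 0[pA]1010001

The machine reaches the accept state pA and halts.

Final tape (ignoring leading/trailing blanks): 01010001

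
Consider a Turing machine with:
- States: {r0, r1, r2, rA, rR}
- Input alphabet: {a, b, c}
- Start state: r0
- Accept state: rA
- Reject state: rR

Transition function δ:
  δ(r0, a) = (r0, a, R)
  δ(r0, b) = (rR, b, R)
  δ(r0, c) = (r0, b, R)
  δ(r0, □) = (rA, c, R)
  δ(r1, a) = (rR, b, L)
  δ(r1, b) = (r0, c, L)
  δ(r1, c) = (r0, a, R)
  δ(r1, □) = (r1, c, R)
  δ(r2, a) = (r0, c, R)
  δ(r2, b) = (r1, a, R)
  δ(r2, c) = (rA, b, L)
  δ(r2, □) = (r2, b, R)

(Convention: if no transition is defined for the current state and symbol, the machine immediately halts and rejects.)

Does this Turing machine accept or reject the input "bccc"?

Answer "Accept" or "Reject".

Execution trace:
Initial: [r0]bccc
Step 1: δ(r0, b) = (rR, b, R) → b[rR]ccc

The machine reaches the reject state rR and halts.

Answer: Reject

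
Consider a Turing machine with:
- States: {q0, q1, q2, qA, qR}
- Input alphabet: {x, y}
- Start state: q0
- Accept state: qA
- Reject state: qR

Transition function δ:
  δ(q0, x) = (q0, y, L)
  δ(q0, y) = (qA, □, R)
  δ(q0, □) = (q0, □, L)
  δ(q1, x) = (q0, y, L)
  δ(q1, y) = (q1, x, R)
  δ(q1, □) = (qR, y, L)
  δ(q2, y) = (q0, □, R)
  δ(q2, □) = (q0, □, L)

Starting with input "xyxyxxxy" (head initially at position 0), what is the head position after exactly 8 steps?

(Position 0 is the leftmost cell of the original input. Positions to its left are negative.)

Execution trace (head position shown):
Step 0: [q0]xyxyxxxy  (head at position 0)
Step 1: move left → [q0]□yyxyxxxy  (head at position -1)
Step 2: move left → [q0]□□yyxyxxxy  (head at position -2)
Step 3: move left → [q0]□□□yyxyxxxy  (head at position -3)
Step 4: move left → [q0]□□□□yyxyxxxy  (head at position -4)
Step 5: move left → [q0]□□□□□yyxyxxxy  (head at position -5)
Step 6: move left → [q0]□□□□□□yyxyxxxy  (head at position -6)
Step 7: move left → [q0]□□□□□□□yyxyxxxy  (head at position -7)
Step 8: move left → [q0]□□□□□□□□yyxyxxxy  (head at position -8)

After 8 steps, the head is at position -8.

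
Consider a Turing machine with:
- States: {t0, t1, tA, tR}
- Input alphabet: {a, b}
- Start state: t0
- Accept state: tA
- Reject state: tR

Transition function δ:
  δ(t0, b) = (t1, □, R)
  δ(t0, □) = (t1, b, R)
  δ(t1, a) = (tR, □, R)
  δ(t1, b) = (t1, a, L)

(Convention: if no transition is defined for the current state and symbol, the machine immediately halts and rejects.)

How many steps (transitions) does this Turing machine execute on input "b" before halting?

Execution trace:
Initial: [t0]b
Step 1: δ(t0, b) = (t1, □, R) → □[t1]□

No transition is defined for δ(t1, □). By convention the machine halts and rejects.

The machine executed 1 step before halting.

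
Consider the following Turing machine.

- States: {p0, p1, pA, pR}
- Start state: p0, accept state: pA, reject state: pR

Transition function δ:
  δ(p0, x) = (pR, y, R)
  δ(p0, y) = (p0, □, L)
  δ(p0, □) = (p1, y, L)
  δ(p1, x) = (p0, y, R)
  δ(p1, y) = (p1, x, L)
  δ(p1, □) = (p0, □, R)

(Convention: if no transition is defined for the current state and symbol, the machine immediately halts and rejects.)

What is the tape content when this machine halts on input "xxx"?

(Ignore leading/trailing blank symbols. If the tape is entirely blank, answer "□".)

Execution trace:
Initial: [p0]xxx
Step 1: δ(p0, x) = (pR, y, R) → y[pR]xx

The machine reaches the reject state pR and halts.

Final tape (ignoring leading/trailing blanks): yxx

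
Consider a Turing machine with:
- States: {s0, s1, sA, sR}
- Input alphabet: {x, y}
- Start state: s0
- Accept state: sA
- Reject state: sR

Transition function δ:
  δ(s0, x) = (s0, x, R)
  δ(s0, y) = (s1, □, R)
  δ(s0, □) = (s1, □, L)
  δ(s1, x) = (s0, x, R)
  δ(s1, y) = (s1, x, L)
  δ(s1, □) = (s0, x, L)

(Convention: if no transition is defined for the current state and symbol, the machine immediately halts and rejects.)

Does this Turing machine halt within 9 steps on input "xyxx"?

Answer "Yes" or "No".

Execution trace:
Initial: [s0]xyxx
Step 1: δ(s0, x) = (s0, x, R) → x[s0]yxx
Step 2: δ(s0, y) = (s1, □, R) → x□[s1]xx
Step 3: δ(s1, x) = (s0, x, R) → x□x[s0]x
Step 4: δ(s0, x) = (s0, x, R) → x□xx[s0]□
Step 5: δ(s0, □) = (s1, □, L) → x□x[s1]x□
Step 6: δ(s1, x) = (s0, x, R) → x□xx[s0]□
Step 7: δ(s0, □) = (s1, □, L) → x□x[s1]x□
Step 8: δ(s1, x) = (s0, x, R) → x□xx[s0]□
Step 9: δ(s0, □) = (s1, □, L) → x□x[s1]x□

The machine has not reached a halting state after 9 steps.
The machine did not halt within the 9-step bound.

Answer: No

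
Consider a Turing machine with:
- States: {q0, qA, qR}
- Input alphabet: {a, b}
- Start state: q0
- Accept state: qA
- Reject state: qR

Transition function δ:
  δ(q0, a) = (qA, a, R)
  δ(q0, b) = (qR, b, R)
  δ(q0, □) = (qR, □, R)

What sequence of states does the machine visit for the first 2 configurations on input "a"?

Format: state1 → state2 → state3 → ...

Execution trace:
Initial: [q0]a
Step 1: δ(q0, a) = (qA, a, R) → a[qA]□

The machine reaches the accept state qA and halts.

State sequence: q0 → qA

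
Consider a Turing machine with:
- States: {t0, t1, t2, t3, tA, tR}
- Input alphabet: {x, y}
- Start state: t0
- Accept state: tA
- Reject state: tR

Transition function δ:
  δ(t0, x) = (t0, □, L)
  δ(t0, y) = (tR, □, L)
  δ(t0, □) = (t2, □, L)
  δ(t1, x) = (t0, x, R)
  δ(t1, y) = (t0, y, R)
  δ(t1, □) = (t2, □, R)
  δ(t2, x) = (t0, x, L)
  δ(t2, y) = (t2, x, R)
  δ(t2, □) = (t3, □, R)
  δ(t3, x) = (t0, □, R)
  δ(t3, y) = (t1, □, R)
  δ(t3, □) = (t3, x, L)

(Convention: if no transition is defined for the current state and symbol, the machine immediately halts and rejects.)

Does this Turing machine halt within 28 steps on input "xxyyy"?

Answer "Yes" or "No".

Execution trace:
Initial: [t0]xxyyy
Step 1: δ(t0, x) = (t0, □, L) → [t0]□□xyyy
Step 2: δ(t0, □) = (t2, □, L) → [t2]□□□xyyy
Step 3: δ(t2, □) = (t3, □, R) → □[t3]□□xyyy
Step 4: δ(t3, □) = (t3, x, L) → [t3]□x□xyyy
Step 5: δ(t3, □) = (t3, x, L) → [t3]□xx□xyyy
Step 6: δ(t3, □) = (t3, x, L) → [t3]□xxx□xyyy
Step 7: δ(t3, □) = (t3, x, L) → [t3]□xxxx□xyyy
Step 8: δ(t3, □) = (t3, x, L) → [t3]□xxxxx□xyyy
Step 9: δ(t3, □) = (t3, x, L) → [t3]□xxxxxx□xyyy
Step 10: δ(t3, □) = (t3, x, L) → [t3]□xxxxxxx□xyyy
Step 11: δ(t3, □) = (t3, x, L) → [t3]□xxxxxxxx□xyyy
Step 12: δ(t3, □) = (t3, x, L) → [t3]□xxxxxxxxx□xyyy
Step 13: δ(t3, □) = (t3, x, L) → [t3]□xxxxxxxxxx□xyyy
Step 14: δ(t3, □) = (t3, x, L) → [t3]□xxxxxxxxxxx□xyyy
Step 15: δ(t3, □) = (t3, x, L) → [t3]□xxxxxxxxxxxx□xyyy
Step 16: δ(t3, □) = (t3, x, L) → [t3]□xxxxxxxxxxxxx□xyyy
Step 17: δ(t3, □) = (t3, x, L) → [t3]□xxxxxxxxxxxxxx□xyyy
Step 18: δ(t3, □) = (t3, x, L) → [t3]□xxxxxxxxxxxxxxx□xyyy
Step 19: δ(t3, □) = (t3, x, L) → [t3]□xxxxxxxxxxxxxxxx□xyyy
Step 20: δ(t3, □) = (t3, x, L) → [t3]□xxxxxxxxxxxxxxxxx□xyyy
Step 21: δ(t3, □) = (t3, x, L) → [t3]□xxxxxxxxxxxxxxxxxx□xyyy
Step 22: δ(t3, □) = (t3, x, L) → [t3]□xxxxxxxxxxxxxxxxxxx□xyyy
Step 23: δ(t3, □) = (t3, x, L) → [t3]□xxxxxxxxxxxxxxxxxxxx□xyyy
Step 24: δ(t3, □) = (t3, x, L) → [t3]□xxxxxxxxxxxxxxxxxxxxx□xyyy
Step 25: δ(t3, □) = (t3, x, L) → [t3]□xxxxxxxxxxxxxxxxxxxxxx□xyyy
Step 26: δ(t3, □) = (t3, x, L) → [t3]□xxxxxxxxxxxxxxxxxxxxxxx□xyyy
Step 27: δ(t3, □) = (t3, x, L) → [t3]□xxxxxxxxxxxxxxxxxxxxxxxx□xyyy
Step 28: δ(t3, □) = (t3, x, L) → [t3]□xxxxxxxxxxxxxxxxxxxxxxxxx□xyyy

The machine has not reached a halting state after 28 steps.
The machine did not halt within the 28-step bound.

Answer: No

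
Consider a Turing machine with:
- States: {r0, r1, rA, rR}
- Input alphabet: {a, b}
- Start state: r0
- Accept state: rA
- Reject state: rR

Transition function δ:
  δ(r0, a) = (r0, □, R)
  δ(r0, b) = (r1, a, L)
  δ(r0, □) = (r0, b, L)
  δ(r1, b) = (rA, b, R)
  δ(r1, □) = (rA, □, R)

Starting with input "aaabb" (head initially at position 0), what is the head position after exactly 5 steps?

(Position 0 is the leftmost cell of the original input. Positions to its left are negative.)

Execution trace (head position shown):
Step 0: [r0]aaabb  (head at position 0)
Step 1: move right → □[r0]aabb  (head at position 1)
Step 2: move right → □□[r0]abb  (head at position 2)
Step 3: move right → □□□[r0]bb  (head at position 3)
Step 4: move left → □□[r1]□ab  (head at position 2)
Step 5: move right → □□□[rA]ab  (head at position 3)

After 5 steps, the head is at position 3.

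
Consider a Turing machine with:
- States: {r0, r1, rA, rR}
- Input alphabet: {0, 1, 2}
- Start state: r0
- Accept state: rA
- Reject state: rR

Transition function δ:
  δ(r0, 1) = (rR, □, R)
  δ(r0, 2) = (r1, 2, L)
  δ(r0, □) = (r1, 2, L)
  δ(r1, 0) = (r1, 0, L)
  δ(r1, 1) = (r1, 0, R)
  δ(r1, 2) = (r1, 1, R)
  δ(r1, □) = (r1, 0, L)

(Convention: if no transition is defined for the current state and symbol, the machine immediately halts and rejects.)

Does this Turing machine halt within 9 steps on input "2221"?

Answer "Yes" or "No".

Execution trace:
Initial: [r0]2221
Step 1: δ(r0, 2) = (r1, 2, L) → [r1]□2221
Step 2: δ(r1, □) = (r1, 0, L) → [r1]□02221
Step 3: δ(r1, □) = (r1, 0, L) → [r1]□002221
Step 4: δ(r1, □) = (r1, 0, L) → [r1]□0002221
Step 5: δ(r1, □) = (r1, 0, L) → [r1]□00002221
Step 6: δ(r1, □) = (r1, 0, L) → [r1]□000002221
Step 7: δ(r1, □) = (r1, 0, L) → [r1]□0000002221
Step 8: δ(r1, □) = (r1, 0, L) → [r1]□00000002221
Step 9: δ(r1, □) = (r1, 0, L) → [r1]□000000002221

The machine has not reached a halting state after 9 steps.
The machine did not halt within the 9-step bound.

Answer: No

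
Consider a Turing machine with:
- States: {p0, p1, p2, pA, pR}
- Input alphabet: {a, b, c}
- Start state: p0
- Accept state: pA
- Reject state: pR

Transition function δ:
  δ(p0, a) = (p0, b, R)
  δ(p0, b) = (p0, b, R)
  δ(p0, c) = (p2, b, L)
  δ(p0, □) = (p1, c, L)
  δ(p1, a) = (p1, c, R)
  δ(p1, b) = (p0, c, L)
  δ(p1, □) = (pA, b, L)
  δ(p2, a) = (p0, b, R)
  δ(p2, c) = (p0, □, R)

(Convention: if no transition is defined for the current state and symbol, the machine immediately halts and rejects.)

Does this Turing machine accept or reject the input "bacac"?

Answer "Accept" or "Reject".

Execution trace:
Initial: [p0]bacac
Step 1: δ(p0, b) = (p0, b, R) → b[p0]acac
Step 2: δ(p0, a) = (p0, b, R) → bb[p0]cac
Step 3: δ(p0, c) = (p2, b, L) → b[p2]bbac

No transition is defined for δ(p2, b). By convention the machine halts and rejects.

Answer: Reject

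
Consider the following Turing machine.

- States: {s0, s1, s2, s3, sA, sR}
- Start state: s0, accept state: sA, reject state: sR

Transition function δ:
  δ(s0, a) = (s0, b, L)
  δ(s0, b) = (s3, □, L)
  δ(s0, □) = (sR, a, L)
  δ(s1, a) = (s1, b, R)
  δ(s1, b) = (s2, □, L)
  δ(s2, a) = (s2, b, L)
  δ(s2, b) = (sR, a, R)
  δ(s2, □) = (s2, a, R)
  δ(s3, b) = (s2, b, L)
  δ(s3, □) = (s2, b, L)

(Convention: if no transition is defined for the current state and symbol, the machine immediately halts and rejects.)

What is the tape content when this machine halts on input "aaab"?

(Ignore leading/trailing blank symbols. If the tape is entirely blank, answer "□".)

Execution trace:
Initial: [s0]aaab
Step 1: δ(s0, a) = (s0, b, L) → [s0]□baab
Step 2: δ(s0, □) = (sR, a, L) → [sR]□abaab

The machine reaches the reject state sR and halts.

Final tape (ignoring leading/trailing blanks): abaab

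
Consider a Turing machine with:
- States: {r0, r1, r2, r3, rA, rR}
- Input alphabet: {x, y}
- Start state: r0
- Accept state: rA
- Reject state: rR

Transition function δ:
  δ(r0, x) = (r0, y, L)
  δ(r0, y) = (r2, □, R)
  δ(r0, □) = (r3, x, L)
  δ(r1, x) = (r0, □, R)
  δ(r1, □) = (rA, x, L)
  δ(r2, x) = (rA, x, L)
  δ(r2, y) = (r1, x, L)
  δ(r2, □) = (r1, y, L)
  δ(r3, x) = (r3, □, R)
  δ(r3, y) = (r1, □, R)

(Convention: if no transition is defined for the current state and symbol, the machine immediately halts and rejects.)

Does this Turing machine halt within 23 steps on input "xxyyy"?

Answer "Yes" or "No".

Execution trace:
Initial: [r0]xxyyy
Step 1: δ(r0, x) = (r0, y, L) → [r0]□yxyyy
Step 2: δ(r0, □) = (r3, x, L) → [r3]□xyxyyy

No transition is defined for δ(r3, □). By convention the machine halts and rejects.
The machine halted after 2 steps (within the 23-step bound).

Answer: Yes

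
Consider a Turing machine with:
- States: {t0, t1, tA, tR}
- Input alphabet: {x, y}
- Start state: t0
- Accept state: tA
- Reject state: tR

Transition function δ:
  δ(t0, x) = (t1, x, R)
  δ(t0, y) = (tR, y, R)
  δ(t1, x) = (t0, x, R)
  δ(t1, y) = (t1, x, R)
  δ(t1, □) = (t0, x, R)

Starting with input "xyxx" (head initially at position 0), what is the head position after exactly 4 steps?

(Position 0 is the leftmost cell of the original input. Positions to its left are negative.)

Execution trace (head position shown):
Step 0: [t0]xyxx  (head at position 0)
Step 1: move right → x[t1]yxx  (head at position 1)
Step 2: move right → xx[t1]xx  (head at position 2)
Step 3: move right → xxx[t0]x  (head at position 3)
Step 4: move right → xxxx[t1]□  (head at position 4)

After 4 steps, the head is at position 4.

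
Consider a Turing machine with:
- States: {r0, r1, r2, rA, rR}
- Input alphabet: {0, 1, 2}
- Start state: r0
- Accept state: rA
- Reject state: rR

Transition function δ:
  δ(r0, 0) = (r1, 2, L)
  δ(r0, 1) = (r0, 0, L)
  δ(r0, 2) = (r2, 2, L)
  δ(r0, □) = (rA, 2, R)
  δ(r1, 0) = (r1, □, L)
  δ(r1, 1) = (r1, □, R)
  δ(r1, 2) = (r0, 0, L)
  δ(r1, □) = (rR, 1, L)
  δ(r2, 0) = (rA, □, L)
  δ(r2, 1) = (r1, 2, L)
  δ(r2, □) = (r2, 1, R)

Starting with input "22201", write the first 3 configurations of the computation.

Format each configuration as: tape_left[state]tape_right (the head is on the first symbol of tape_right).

Transitions applied:
Step 1: δ(r0, 2) = (r2, 2, L)
Step 2: δ(r2, □) = (r2, 1, R)

The first 3 configurations are:
[r0]22201 ⊢ [r2]□22201 ⊢ 1[r2]22201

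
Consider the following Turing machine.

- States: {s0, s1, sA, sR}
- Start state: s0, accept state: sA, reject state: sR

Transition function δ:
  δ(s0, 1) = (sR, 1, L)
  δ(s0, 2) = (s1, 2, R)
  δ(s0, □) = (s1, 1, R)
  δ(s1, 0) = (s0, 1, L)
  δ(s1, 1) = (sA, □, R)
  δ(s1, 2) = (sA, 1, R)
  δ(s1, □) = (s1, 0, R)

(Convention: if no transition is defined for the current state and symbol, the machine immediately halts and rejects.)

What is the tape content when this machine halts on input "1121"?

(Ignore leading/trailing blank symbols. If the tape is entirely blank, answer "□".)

Execution trace:
Initial: [s0]1121
Step 1: δ(s0, 1) = (sR, 1, L) → [sR]□1121

The machine reaches the reject state sR and halts.

Final tape (ignoring leading/trailing blanks): 1121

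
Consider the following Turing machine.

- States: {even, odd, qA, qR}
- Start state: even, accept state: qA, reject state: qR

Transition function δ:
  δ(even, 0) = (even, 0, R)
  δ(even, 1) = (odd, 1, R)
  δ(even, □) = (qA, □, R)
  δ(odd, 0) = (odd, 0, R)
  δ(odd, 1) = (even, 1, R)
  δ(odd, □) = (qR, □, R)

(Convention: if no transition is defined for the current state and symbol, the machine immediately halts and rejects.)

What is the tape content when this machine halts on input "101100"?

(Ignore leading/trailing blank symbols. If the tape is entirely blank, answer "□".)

Execution trace:
Initial: [even]101100
Step 1: δ(even, 1) = (odd, 1, R) → 1[odd]01100
Step 2: δ(odd, 0) = (odd, 0, R) → 10[odd]1100
Step 3: δ(odd, 1) = (even, 1, R) → 101[even]100
Step 4: δ(even, 1) = (odd, 1, R) → 1011[odd]00
Step 5: δ(odd, 0) = (odd, 0, R) → 10110[odd]0
Step 6: δ(odd, 0) = (odd, 0, R) → 101100[odd]□
Step 7: δ(odd, □) = (qR, □, R) → 101100□[qR]□

The machine reaches the reject state qR and halts.

Final tape (ignoring leading/trailing blanks): 101100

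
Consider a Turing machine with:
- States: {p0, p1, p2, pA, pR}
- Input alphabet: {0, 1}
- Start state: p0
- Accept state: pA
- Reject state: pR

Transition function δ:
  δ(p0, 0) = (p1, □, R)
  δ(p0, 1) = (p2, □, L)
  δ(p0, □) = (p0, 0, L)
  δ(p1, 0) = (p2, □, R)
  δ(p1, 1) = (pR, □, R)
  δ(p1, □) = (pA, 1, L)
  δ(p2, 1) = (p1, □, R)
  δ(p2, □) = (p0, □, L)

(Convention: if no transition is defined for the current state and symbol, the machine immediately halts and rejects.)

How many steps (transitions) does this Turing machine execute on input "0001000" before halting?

Execution trace:
Initial: [p0]0001000
Step 1: δ(p0, 0) = (p1, □, R) → □[p1]001000
Step 2: δ(p1, 0) = (p2, □, R) → □□[p2]01000

No transition is defined for δ(p2, 0). By convention the machine halts and rejects.

The machine executed 2 steps before halting.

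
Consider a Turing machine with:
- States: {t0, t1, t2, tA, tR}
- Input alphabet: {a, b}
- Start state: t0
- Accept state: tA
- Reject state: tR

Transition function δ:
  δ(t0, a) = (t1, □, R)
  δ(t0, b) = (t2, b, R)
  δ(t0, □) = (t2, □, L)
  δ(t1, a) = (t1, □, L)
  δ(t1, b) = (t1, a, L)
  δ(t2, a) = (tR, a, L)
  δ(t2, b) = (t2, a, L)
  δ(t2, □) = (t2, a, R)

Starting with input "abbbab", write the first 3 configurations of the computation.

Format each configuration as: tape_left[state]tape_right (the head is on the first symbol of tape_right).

Transitions applied:
Step 1: δ(t0, a) = (t1, □, R)
Step 2: δ(t1, b) = (t1, a, L)

The first 3 configurations are:
[t0]abbbab ⊢ □[t1]bbbab ⊢ [t1]□abbab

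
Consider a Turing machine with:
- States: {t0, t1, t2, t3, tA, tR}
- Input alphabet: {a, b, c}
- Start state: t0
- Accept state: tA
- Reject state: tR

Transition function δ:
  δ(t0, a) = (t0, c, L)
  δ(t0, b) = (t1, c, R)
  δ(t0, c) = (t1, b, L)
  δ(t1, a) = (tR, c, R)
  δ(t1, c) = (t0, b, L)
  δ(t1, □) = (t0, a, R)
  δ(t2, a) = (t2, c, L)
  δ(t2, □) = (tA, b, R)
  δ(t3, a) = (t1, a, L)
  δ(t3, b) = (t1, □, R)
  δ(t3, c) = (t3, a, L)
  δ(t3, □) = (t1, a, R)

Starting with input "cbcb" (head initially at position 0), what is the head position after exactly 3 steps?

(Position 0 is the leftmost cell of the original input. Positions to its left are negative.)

Execution trace (head position shown):
Step 0: [t0]cbcb  (head at position 0)
Step 1: move left → [t1]□bbcb  (head at position -1)
Step 2: move right → a[t0]bbcb  (head at position 0)
Step 3: move right → ac[t1]bcb  (head at position 1)

After 3 steps, the head is at position 1.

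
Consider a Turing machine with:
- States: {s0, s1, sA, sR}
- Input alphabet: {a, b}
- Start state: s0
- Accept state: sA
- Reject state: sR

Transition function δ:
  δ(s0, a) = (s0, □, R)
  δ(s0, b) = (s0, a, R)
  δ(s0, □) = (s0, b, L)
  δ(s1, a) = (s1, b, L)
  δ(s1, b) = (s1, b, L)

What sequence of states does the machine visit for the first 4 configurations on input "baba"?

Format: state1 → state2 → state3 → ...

Execution trace:
Initial: [s0]baba
Step 1: δ(s0, b) = (s0, a, R) → a[s0]aba
Step 2: δ(s0, a) = (s0, □, R) → a□[s0]ba
Step 3: δ(s0, b) = (s0, a, R) → a□a[s0]a

State sequence: s0 → s0 → s0 → s0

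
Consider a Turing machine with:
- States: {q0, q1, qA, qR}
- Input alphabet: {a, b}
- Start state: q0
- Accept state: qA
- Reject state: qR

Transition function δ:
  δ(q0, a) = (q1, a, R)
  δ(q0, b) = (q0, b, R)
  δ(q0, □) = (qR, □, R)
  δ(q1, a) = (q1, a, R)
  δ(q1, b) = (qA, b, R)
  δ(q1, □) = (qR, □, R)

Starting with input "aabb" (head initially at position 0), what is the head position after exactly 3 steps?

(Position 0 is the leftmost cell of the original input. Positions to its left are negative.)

Execution trace (head position shown):
Step 0: [q0]aabb  (head at position 0)
Step 1: move right → a[q1]abb  (head at position 1)
Step 2: move right → aa[q1]bb  (head at position 2)
Step 3: move right → aab[qA]b  (head at position 3)

After 3 steps, the head is at position 3.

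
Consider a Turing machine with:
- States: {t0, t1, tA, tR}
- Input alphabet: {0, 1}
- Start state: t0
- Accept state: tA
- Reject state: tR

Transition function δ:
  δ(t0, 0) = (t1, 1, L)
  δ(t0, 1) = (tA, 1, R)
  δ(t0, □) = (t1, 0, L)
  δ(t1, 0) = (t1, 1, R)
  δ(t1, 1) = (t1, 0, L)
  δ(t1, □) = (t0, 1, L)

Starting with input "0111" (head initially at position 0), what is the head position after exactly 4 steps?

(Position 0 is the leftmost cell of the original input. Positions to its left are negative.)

Execution trace (head position shown):
Step 0: [t0]0111  (head at position 0)
Step 1: move left → [t1]□1111  (head at position -1)
Step 2: move left → [t0]□11111  (head at position -2)
Step 3: move left → [t1]□011111  (head at position -3)
Step 4: move left → [t0]□1011111  (head at position -4)

After 4 steps, the head is at position -4.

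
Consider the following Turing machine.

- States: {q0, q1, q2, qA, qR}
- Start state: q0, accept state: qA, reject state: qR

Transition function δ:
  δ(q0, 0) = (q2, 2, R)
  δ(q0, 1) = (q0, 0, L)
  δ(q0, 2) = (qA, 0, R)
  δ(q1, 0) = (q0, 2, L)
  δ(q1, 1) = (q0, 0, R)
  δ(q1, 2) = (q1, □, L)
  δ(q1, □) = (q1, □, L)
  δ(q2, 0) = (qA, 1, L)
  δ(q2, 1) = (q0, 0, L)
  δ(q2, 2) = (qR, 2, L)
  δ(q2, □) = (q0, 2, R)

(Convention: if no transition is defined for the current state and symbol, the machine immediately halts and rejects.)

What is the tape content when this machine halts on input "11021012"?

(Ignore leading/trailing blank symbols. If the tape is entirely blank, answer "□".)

Execution trace:
Initial: [q0]11021012
Step 1: δ(q0, 1) = (q0, 0, L) → [q0]□01021012

No transition is defined for δ(q0, □). By convention the machine halts and rejects.

Final tape (ignoring leading/trailing blanks): 01021012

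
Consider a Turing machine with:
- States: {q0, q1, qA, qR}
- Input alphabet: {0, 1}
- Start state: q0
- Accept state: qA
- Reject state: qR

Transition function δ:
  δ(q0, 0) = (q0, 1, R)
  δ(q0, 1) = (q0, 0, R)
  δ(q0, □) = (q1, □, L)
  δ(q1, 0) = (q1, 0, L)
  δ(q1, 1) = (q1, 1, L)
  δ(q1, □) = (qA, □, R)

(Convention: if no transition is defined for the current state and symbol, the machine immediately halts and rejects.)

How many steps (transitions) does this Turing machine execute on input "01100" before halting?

Execution trace:
Initial: [q0]01100
Step 1: δ(q0, 0) = (q0, 1, R) → 1[q0]1100
Step 2: δ(q0, 1) = (q0, 0, R) → 10[q0]100
Step 3: δ(q0, 1) = (q0, 0, R) → 100[q0]00
Step 4: δ(q0, 0) = (q0, 1, R) → 1001[q0]0
Step 5: δ(q0, 0) = (q0, 1, R) → 10011[q0]□
Step 6: δ(q0, □) = (q1, □, L) → 1001[q1]1□
Step 7: δ(q1, 1) = (q1, 1, L) → 100[q1]11□
Step 8: δ(q1, 1) = (q1, 1, L) → 10[q1]011□
Step 9: δ(q1, 0) = (q1, 0, L) → 1[q1]0011□
Step 10: δ(q1, 0) = (q1, 0, L) → [q1]10011□
Step 11: δ(q1, 1) = (q1, 1, L) → [q1]□10011□
Step 12: δ(q1, □) = (qA, □, R) → □[qA]10011□

The machine reaches the accept state qA and halts.

The machine executed 12 steps before halting.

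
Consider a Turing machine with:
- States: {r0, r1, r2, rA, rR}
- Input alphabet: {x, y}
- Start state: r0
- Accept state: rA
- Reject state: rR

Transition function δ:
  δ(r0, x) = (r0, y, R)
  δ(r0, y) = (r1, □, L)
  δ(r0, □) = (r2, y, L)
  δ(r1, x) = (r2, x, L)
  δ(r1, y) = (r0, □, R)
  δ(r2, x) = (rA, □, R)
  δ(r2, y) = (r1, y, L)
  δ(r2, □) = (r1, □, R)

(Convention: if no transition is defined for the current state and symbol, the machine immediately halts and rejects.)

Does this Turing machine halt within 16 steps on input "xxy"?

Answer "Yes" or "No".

Execution trace:
Initial: [r0]xxy
Step 1: δ(r0, x) = (r0, y, R) → y[r0]xy
Step 2: δ(r0, x) = (r0, y, R) → yy[r0]y
Step 3: δ(r0, y) = (r1, □, L) → y[r1]y□
Step 4: δ(r1, y) = (r0, □, R) → y□[r0]□
Step 5: δ(r0, □) = (r2, y, L) → y[r2]□y
Step 6: δ(r2, □) = (r1, □, R) → y□[r1]y
Step 7: δ(r1, y) = (r0, □, R) → y□□[r0]□
Step 8: δ(r0, □) = (r2, y, L) → y□[r2]□y
Step 9: δ(r2, □) = (r1, □, R) → y□□[r1]y
Step 10: δ(r1, y) = (r0, □, R) → y□□□[r0]□
Step 11: δ(r0, □) = (r2, y, L) → y□□[r2]□y
Step 12: δ(r2, □) = (r1, □, R) → y□□□[r1]y
Step 13: δ(r1, y) = (r0, □, R) → y□□□□[r0]□
Step 14: δ(r0, □) = (r2, y, L) → y□□□[r2]□y
Step 15: δ(r2, □) = (r1, □, R) → y□□□□[r1]y
Step 16: δ(r1, y) = (r0, □, R) → y□□□□□[r0]□

The machine has not reached a halting state after 16 steps.
The machine did not halt within the 16-step bound.

Answer: No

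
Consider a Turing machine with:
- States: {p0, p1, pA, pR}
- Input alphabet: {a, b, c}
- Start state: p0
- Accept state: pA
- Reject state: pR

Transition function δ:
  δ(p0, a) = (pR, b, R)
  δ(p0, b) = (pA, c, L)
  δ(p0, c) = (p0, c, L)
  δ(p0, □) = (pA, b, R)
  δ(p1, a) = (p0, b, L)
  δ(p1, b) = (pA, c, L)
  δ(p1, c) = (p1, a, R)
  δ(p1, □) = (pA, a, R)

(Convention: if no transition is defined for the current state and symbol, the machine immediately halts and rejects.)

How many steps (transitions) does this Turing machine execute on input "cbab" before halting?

Execution trace:
Initial: [p0]cbab
Step 1: δ(p0, c) = (p0, c, L) → [p0]□cbab
Step 2: δ(p0, □) = (pA, b, R) → b[pA]cbab

The machine reaches the accept state pA and halts.

The machine executed 2 steps before halting.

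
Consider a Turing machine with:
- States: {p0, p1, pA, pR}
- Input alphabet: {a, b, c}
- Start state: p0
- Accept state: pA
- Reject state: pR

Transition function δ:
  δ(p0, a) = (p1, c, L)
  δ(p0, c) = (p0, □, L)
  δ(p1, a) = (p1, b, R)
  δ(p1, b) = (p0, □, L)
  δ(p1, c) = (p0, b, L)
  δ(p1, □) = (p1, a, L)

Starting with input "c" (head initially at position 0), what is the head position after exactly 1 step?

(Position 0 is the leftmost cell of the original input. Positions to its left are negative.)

Execution trace (head position shown):
Step 0: [p0]c  (head at position 0)
Step 1: move left → [p0]□□  (head at position -1)

After 1 step, the head is at position -1.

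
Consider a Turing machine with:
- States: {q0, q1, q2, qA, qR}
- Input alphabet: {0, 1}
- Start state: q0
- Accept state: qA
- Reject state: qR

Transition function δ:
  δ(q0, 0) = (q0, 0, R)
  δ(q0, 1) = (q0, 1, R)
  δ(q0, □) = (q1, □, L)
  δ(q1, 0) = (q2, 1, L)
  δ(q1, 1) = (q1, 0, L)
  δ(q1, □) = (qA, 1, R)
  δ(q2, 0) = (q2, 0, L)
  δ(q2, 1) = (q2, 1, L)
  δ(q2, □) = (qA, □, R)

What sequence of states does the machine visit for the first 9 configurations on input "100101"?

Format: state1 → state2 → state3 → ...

Execution trace:
Initial: [q0]100101
Step 1: δ(q0, 1) = (q0, 1, R) → 1[q0]00101
Step 2: δ(q0, 0) = (q0, 0, R) → 10[q0]0101
Step 3: δ(q0, 0) = (q0, 0, R) → 100[q0]101
Step 4: δ(q0, 1) = (q0, 1, R) → 1001[q0]01
Step 5: δ(q0, 0) = (q0, 0, R) → 10010[q0]1
Step 6: δ(q0, 1) = (q0, 1, R) → 100101[q0]□
Step 7: δ(q0, □) = (q1, □, L) → 10010[q1]1□
Step 8: δ(q1, 1) = (q1, 0, L) → 1001[q1]00□

State sequence: q0 → q0 → q0 → q0 → q0 → q0 → q0 → q1 → q1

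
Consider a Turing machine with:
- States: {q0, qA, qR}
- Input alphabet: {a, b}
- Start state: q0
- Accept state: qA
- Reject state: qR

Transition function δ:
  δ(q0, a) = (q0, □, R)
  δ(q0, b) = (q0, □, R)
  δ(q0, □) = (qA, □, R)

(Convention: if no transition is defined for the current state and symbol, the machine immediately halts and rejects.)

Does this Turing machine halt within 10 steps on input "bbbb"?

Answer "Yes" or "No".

Execution trace:
Initial: [q0]bbbb
Step 1: δ(q0, b) = (q0, □, R) → □[q0]bbb
Step 2: δ(q0, b) = (q0, □, R) → □□[q0]bb
Step 3: δ(q0, b) = (q0, □, R) → □□□[q0]b
Step 4: δ(q0, b) = (q0, □, R) → □□□□[q0]□
Step 5: δ(q0, □) = (qA, □, R) → □□□□□[qA]□

The machine reaches the accept state qA and halts.
The machine halted after 5 steps (within the 10-step bound).

Answer: Yes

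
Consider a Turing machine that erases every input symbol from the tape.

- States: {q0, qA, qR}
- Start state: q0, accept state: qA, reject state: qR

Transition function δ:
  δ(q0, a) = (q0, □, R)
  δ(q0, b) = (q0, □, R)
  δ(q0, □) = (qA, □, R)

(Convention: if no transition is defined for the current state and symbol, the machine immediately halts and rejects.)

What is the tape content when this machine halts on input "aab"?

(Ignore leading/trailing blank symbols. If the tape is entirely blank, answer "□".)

Execution trace:
Initial: [q0]aab
Step 1: δ(q0, a) = (q0, □, R) → □[q0]ab
Step 2: δ(q0, a) = (q0, □, R) → □□[q0]b
Step 3: δ(q0, b) = (q0, □, R) → □□□[q0]□
Step 4: δ(q0, □) = (qA, □, R) → □□□□[qA]□

The machine reaches the accept state qA and halts.

Final tape (ignoring leading/trailing blanks): □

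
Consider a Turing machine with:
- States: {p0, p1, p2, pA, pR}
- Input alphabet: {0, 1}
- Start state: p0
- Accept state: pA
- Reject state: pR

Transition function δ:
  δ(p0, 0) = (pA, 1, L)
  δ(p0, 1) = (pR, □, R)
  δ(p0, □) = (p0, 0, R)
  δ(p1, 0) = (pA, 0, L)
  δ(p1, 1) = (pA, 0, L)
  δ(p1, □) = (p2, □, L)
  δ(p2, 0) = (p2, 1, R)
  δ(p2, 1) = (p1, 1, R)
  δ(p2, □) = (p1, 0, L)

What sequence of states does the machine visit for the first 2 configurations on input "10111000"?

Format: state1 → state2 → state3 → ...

Execution trace:
Initial: [p0]10111000
Step 1: δ(p0, 1) = (pR, □, R) → □[pR]0111000

The machine reaches the reject state pR and halts.

State sequence: p0 → pR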